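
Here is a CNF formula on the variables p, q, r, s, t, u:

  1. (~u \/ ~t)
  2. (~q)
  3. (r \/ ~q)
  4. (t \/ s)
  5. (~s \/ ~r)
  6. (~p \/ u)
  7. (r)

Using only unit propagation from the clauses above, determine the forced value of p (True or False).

Unit clause (~q) sets q = False.
(r) stands alone — r = True.
(~s \/ ~r) with r = True leaves only ~s, so s = False.
From (t \/ s) and s = False: t = True.
(~u \/ ~t) with t = True leaves only ~u, so u = False.
(~p \/ u) with u = False leaves only ~p, so p = False.

False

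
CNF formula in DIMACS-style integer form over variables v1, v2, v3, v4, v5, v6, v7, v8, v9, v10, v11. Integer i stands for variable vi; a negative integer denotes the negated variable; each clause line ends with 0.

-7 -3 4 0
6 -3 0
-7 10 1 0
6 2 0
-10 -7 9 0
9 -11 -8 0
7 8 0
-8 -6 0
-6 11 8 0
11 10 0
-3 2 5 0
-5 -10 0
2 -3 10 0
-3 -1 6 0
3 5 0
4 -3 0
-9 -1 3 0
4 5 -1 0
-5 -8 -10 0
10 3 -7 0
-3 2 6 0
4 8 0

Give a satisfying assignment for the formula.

v1=F  v2=T  v3=T  v4=T  v5=F  v6=T  v7=T  v8=F  v9=T  v10=T  v11=T

Pure literal: v2 appears only positively; assign v2 = True.
Pure literal: v4 appears only positively; assign v4 = True.
Try v1 = False.
For the remaining variables, v3 = True, v5 = False, v6 = True, v7 = True, v8 = False, v9 = True, v10 = True, v11 = True works.
Every clause has at least one true literal under this assignment.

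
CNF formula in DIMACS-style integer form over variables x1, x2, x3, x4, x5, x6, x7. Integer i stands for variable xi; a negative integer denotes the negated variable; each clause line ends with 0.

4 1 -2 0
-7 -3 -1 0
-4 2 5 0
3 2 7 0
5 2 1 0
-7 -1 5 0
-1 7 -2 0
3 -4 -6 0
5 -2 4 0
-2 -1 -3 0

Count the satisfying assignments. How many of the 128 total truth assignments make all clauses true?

35

Case analysis on x2 and x1:
  x2=1, x1=1: remaining (x3,x4,x5,x6,x7) ∈ {(0,0,1,0,1); (0,0,1,1,1); (0,1,1,0,1)} — 3.
  x2=1, x1=0: x5, x7 free; 3 ways for (x3,x4,x6) × 2^2 = 12.
  x2=0, x1=1: 9 of the 32 assignments to (x3,x4,x5,x6,x7) work.
  x2=0, x1=0: 11 of the 32 assignments to (x3,x4,x5,x6,x7) work.
Total: 3 + 12 + 9 + 11 = 35.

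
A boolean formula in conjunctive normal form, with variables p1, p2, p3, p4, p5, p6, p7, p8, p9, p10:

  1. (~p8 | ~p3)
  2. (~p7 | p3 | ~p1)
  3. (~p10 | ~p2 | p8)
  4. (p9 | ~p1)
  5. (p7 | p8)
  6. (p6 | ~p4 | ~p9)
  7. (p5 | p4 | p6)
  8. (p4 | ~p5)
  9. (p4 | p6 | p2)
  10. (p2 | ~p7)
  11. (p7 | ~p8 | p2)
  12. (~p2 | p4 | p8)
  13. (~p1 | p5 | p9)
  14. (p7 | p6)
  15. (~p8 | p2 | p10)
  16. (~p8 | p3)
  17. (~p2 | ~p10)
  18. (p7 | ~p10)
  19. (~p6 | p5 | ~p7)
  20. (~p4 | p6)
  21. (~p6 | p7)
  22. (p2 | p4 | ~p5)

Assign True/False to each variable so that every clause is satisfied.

p1=F, p2=T, p3=T, p4=T, p5=T, p6=T, p7=T, p8=F, p9=F, p10=F

Check each clause:
  1. (~p3 | ~p8) — ~p8 is true.
  2. (p3 | ~p1 | ~p7) — p3 is true.
  3. (~p2 | ~p10 | p8) — ~p10 is true.
  4. (~p1 | p9) — ~p1 is true.
  5. (p8 | p7) — p7 is true.
  6. (~p9 | p6 | ~p4) — p6 is true.
  7. (p4 | p6 | p5) — p4 is true.
  8. (p4 | ~p5) — p4 is true.
  9. (p2 | p4 | p6) — p2 is true.
  10. (p2 | ~p7) — p2 is true.
  11. (p2 | ~p8 | p7) — ~p8 is true.
  12. (~p2 | p8 | p4) — p4 is true.
  13. (p5 | p9 | ~p1) — p5 is true.
  14. (p7 | p6) — p6 is true.
  15. (~p8 | p10 | p2) — ~p8 is true.
  16. (p3 | ~p8) — ~p8 is true.
  17. (~p2 | ~p10) — ~p10 is true.
  18. (~p10 | p7) — ~p10 is true.
  19. (p5 | ~p6 | ~p7) — p5 is true.
  20. (~p4 | p6) — p6 is true.
  21. (p7 | ~p6) — p7 is true.
  22. (p4 | ~p5 | p2) — p2 is true.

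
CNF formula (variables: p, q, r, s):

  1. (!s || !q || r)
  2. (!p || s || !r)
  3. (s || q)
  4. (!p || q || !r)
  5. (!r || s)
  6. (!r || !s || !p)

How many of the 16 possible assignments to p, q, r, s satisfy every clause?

Satisfying assignments:
  p=0 q=0 r=0 s=1
  p=0 q=0 r=1 s=1
  p=0 q=1 r=0 s=0
  p=0 q=1 r=1 s=1
  p=1 q=0 r=0 s=1
  p=1 q=1 r=0 s=0
Count: 6.

6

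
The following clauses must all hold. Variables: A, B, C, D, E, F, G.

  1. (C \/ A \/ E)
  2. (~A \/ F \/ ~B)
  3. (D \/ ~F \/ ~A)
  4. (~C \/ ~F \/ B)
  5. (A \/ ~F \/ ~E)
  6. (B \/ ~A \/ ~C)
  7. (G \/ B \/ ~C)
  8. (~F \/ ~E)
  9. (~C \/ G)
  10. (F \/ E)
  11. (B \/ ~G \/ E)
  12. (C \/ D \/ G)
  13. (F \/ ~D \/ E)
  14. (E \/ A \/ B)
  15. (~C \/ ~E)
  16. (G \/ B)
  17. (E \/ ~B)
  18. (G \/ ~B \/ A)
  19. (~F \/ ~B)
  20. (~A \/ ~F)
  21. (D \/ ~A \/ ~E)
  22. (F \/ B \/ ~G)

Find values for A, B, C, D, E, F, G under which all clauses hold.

Branch on A: take A = False.
Set B = True and propagate.
  then E is forced to True.
  then F is forced to False.
  then C is forced to False.
  then G is forced to True.
D is now unconstrained; take D = True.
Every clause has at least one true literal under this assignment.

A=False, B=True, C=False, D=True, E=True, F=False, G=True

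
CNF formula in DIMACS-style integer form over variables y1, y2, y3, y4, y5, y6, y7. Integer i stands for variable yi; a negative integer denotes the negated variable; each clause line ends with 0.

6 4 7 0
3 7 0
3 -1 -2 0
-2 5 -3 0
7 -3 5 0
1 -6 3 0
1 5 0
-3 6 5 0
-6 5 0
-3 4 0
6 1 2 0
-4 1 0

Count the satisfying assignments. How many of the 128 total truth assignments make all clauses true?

Case analysis on y3 and y1:
  y3=T, y1=T: forces y4=T; y5=T; y2, y6, y7 free → 2^3 = 8.
  y3=T, y1=F: a clause becomes empty — 0.
  y3=F, y1=T: y4 free; 3 ways for (y2,y5,y6,y7) × 2^1 = 6.
  y3=F, y1=F: remaining (y2,y4,y5,y6,y7) ∈ {(T,F,T,F,T)} — 1.
Total: 8 + 0 + 6 + 1 = 15.

15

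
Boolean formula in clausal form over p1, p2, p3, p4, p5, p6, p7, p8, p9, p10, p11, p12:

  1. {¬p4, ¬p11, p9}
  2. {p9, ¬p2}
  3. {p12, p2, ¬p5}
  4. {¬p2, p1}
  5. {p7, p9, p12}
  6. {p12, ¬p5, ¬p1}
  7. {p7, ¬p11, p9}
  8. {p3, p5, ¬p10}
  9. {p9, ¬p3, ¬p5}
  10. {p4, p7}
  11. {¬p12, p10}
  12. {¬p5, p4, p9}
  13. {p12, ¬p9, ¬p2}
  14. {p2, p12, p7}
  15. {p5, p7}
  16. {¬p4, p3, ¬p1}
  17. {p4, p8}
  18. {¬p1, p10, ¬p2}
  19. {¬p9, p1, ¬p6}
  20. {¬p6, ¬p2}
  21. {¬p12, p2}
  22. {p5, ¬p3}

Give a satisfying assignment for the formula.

p1=T, p2=T, p3=T, p4=T, p5=T, p6=F, p7=F, p8=T, p9=T, p10=T, p11=F, p12=T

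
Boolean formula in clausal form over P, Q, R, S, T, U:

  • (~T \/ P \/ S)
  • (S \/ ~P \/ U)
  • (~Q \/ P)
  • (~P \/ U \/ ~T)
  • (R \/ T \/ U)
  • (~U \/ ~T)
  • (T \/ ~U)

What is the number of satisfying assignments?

6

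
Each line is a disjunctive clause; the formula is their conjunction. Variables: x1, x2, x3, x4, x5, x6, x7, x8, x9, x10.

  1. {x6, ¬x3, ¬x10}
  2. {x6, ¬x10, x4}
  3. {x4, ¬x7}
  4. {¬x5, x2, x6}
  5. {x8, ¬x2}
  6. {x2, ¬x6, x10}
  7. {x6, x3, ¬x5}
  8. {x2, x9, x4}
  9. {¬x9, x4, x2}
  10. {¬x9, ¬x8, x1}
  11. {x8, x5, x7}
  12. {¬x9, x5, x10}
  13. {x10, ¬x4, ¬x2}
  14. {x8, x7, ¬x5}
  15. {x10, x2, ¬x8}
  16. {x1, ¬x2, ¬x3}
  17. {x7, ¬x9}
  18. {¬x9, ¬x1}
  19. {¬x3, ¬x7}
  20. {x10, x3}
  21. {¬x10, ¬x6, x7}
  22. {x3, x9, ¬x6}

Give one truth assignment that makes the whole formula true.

x1=F, x2=T, x3=F, x4=T, x5=F, x6=F, x7=T, x8=T, x9=F, x10=T

Set x1 = False and propagate.
The remaining clauses are satisfied by x2 = True, x3 = False, x4 = True, x5 = False, x6 = False, x7 = True, x8 = True, x9 = False, x10 = True.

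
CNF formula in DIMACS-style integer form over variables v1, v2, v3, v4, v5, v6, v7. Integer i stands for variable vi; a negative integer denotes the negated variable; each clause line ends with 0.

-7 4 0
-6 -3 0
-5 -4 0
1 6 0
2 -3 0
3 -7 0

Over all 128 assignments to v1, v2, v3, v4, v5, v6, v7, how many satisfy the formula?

Case analysis on v3 and v4:
  v3=T, v4=T: remaining (v1,v2,v5,v6,v7) ∈ {(T,T,F,F,F); (T,T,F,F,T)} — 2.
  v3=T, v4=F: remaining (v1,v2,v5,v6,v7) ∈ {(T,T,F,F,F); (T,T,T,F,F)} — 2.
  v3=F, v4=T: v2 free; 3 ways for (v1,v5,v6,v7) × 2^1 = 6.
  v3=F, v4=F: v2, v5 free; 3 ways for (v1,v6,v7) × 2^2 = 12.
Total: 2 + 2 + 6 + 12 = 22.

22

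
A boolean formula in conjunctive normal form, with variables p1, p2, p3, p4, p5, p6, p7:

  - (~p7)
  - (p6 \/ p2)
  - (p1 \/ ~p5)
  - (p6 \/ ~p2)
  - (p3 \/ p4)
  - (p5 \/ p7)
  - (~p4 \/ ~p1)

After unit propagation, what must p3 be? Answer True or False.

Unit clause (~p7) sets p7 = False.
From (p7 \/ p5) and p7 = False: p5 = True.
(~p5 \/ p1): since p5 = True, the clause reduces to (p1). p1 = True.
(~p4 \/ ~p1): since p1 = True, the clause reduces to (~p4). p4 = False.
(p4 \/ p3): since p4 = False, the clause reduces to (p3). p3 = True.

True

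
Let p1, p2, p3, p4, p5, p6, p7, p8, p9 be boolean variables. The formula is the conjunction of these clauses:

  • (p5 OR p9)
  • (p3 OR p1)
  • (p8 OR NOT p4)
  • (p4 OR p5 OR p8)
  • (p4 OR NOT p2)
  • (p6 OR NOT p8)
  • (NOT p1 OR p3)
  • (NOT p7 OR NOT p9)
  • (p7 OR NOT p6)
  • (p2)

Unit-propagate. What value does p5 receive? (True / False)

True

(p2) stands alone — p2 = True.
(NOT p2 OR p4) with p2 = True leaves only p4, so p4 = True.
(p8 OR NOT p4): since p4 = True, the clause reduces to (p8). p8 = True.
From (p6 OR NOT p8) and p8 = True: p6 = True.
In (p7 OR NOT p6), NOT p6 is now false; p7 must hold, so p7 = True.
(NOT p7 OR NOT p9) with p7 = True leaves only NOT p9, so p9 = False.
(p5 OR p9): since p9 = False, the clause reduces to (p5). p5 = True.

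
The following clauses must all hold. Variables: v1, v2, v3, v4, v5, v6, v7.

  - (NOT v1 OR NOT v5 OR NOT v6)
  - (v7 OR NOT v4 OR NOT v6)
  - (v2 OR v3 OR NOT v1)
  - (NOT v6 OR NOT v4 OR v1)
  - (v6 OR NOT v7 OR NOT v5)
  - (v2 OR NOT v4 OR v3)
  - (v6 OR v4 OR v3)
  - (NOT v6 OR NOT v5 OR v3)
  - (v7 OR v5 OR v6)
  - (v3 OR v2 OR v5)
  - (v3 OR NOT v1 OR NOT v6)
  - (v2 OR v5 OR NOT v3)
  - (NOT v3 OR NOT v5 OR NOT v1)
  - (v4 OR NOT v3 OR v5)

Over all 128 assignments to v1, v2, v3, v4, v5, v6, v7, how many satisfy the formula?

Split on v3, then v5.
  v3=T, v5=T: v2 free; 4 ways for (v1,v4,v6,v7) × 2^1 = 8.
  v3=T, v5=F: remaining (v1,v2,v4,v6,v7) ∈ {(F,T,T,F,T); (T,T,T,F,T); (T,T,T,T,T)} — 3.
  v3=F, v5=T: remaining (v1,v2,v4,v6,v7) ∈ {(F,T,T,F,F); (T,T,T,F,F)} — 2.
  v3=F, v5=F: remaining (v1,v2,v4,v6,v7) ∈ {(F,T,F,T,F); (F,T,F,T,T); (F,T,T,F,T); (T,T,T,F,T)} — 4.
Total: 8 + 3 + 2 + 4 = 17.

17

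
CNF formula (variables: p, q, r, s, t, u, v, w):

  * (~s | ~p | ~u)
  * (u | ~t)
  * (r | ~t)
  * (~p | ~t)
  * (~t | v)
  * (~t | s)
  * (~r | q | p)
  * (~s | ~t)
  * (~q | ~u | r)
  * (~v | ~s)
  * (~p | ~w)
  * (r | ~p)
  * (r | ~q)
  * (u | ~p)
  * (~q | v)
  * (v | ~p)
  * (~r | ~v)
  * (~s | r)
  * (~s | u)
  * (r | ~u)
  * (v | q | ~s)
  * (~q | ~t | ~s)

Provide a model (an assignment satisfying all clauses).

p = False, q = False, r = False, s = False, t = False, u = False, v = False, w = False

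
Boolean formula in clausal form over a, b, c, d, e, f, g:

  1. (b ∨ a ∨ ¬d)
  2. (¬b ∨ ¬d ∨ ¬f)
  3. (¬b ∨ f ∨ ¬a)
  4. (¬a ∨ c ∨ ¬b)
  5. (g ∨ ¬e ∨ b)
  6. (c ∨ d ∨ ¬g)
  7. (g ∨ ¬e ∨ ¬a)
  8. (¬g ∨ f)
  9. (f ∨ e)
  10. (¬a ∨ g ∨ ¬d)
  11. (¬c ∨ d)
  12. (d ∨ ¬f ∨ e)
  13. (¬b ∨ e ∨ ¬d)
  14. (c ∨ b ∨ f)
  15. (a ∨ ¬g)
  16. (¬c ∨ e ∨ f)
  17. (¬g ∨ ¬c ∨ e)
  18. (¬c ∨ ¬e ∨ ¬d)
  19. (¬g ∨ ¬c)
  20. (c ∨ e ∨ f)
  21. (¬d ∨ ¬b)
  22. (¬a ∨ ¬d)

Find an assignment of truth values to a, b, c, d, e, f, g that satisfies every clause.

a = 0, b = 1, c = 0, d = 0, e = 1, f = 0, g = 0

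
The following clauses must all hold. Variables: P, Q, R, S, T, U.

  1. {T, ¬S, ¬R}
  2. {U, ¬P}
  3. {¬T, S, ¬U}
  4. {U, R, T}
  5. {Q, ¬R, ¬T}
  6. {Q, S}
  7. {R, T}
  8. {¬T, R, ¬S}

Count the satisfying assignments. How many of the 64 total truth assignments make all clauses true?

8

Satisfying assignments:
  P=F Q=T R=F S=F T=T U=F
  P=F Q=T R=T S=F T=F U=F
  P=F Q=T R=T S=F T=F U=T
  P=F Q=T R=T S=F T=T U=F
  P=F Q=T R=T S=T T=T U=F
  P=F Q=T R=T S=T T=T U=T
  P=T Q=T R=T S=F T=F U=T
  P=T Q=T R=T S=T T=T U=T
That's 8 in total.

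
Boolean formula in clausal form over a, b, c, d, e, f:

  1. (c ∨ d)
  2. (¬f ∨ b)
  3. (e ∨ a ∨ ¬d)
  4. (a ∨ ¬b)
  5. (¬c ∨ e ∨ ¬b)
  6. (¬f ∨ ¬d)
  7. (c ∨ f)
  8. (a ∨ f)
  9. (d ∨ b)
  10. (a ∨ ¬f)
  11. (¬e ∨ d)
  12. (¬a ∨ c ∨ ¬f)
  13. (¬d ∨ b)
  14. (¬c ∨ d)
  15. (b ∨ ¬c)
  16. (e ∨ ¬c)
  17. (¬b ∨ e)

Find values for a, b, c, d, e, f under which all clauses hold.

a = T, b = T, c = T, d = T, e = T, f = F

Set a = True and propagate.
Set b = True and propagate.
  then e is forced to True.
  then d is forced to True.
  then f is forced to False.
  then c is forced to True.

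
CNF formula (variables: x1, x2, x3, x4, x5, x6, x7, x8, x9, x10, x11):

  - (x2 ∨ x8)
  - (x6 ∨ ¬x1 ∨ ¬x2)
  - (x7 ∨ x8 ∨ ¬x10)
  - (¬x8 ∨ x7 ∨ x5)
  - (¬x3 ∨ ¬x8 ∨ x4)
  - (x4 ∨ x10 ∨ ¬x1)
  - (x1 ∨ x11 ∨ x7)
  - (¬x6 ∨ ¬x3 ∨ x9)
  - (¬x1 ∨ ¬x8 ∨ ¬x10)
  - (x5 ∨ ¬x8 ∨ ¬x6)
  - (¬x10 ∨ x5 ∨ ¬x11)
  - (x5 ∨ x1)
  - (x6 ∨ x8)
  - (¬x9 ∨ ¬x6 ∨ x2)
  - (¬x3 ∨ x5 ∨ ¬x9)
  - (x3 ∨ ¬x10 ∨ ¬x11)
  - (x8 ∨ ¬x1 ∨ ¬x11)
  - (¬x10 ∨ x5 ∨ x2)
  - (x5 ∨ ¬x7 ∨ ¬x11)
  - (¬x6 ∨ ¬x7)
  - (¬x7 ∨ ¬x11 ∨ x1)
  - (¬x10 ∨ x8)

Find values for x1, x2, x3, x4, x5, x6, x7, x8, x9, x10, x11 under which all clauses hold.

x1 = T  x2 = T  x3 = F  x4 = T  x5 = F  x6 = T  x7 = F  x8 = F  x9 = T  x10 = F  x11 = F

Check each clause:
  1. (x2 ∨ x8) — x2 is true.
  2. (¬x1 ∨ ¬x2 ∨ x6) — x6 is true.
  3. (x7 ∨ x8 ∨ ¬x10) — ¬x10 is true.
  4. (¬x8 ∨ x7 ∨ x5) — ¬x8 is true.
  5. (¬x3 ∨ ¬x8 ∨ x4) — ¬x8 is true.
  6. (x10 ∨ x4 ∨ ¬x1) — x4 is true.
  7. (x1 ∨ x11 ∨ x7) — x1 is true.
  8. (¬x6 ∨ x9 ∨ ¬x3) — x9 is true.
  9. (¬x10 ∨ ¬x8 ∨ ¬x1) — ¬x8 is true.
  10. (x5 ∨ ¬x6 ∨ ¬x8) — ¬x8 is true.
  11. (¬x10 ∨ ¬x11 ∨ x5) — ¬x11 is true.
  12. (x5 ∨ x1) — x1 is true.
  13. (x6 ∨ x8) — x6 is true.
  14. (¬x9 ∨ ¬x6 ∨ x2) — x2 is true.
  15. (x5 ∨ ¬x3 ∨ ¬x9) — ¬x3 is true.
  16. (x3 ∨ ¬x10 ∨ ¬x11) — ¬x11 is true.
  17. (¬x11 ∨ x8 ∨ ¬x1) — ¬x11 is true.
  18. (¬x10 ∨ x5 ∨ x2) — x2 is true.
  19. (¬x7 ∨ x5 ∨ ¬x11) — ¬x7 is true.
  20. (¬x6 ∨ ¬x7) — ¬x7 is true.
  21. (x1 ∨ ¬x7 ∨ ¬x11) — x1 is true.
  22. (¬x10 ∨ x8) — ¬x10 is true.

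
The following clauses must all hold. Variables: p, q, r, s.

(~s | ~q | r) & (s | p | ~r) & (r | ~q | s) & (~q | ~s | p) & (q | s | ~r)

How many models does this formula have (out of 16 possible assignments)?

The models are:
  p=F q=F r=F s=F
  p=F q=F r=F s=T
  p=F q=F r=T s=T
  p=T q=F r=F s=F
  p=T q=F r=F s=T
  p=T q=F r=T s=T
  p=T q=T r=T s=F
  p=T q=T r=T s=T
Count: 8.

8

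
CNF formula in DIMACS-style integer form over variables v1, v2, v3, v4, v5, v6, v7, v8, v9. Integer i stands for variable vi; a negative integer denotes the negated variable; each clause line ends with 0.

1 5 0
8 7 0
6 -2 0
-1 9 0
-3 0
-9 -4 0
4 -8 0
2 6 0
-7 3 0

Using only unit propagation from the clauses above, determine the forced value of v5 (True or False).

True

(~v3) stands alone — v3 = False.
(v3 | ~v7): since v3 = False, the clause reduces to (~v7). v7 = False.
(v7 | v8): since v7 = False, the clause reduces to (v8). v8 = True.
(v4 | ~v8): since v8 = True, the clause reduces to (v4). v4 = True.
In (~v9 | ~v4), ~v4 is now false; ~v9 must hold, so v9 = False.
In (v9 | ~v1), v9 is now false; ~v1 must hold, so v1 = False.
(v1 | v5): since v1 = False, the clause reduces to (v5). v5 = True.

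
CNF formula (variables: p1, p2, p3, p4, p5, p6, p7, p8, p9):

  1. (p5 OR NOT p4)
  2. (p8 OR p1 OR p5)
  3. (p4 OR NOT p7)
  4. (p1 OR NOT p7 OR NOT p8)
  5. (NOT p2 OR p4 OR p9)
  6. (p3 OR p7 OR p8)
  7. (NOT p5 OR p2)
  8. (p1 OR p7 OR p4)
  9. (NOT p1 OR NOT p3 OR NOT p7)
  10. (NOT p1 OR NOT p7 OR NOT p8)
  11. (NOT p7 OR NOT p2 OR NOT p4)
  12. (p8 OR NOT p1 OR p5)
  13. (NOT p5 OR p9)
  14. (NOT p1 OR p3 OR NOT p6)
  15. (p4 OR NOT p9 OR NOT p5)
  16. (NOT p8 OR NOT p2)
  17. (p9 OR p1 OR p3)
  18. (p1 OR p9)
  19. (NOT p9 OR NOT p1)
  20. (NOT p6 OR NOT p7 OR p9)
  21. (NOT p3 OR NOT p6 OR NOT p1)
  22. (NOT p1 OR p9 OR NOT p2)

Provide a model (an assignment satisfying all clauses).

p6 occurs only negated in the remaining clauses — set p6 = False.
Try p1 = True.
  then p9 is forced to False.
  then p5 is forced to False.
  then p4 is forced to False.
  then p7 is forced to False.
  then p2 is forced to False.
  then p8 is forced to True.
p3 is now unconstrained; take p3 = True.

p1=1  p2=0  p3=1  p4=0  p5=0  p6=0  p7=0  p8=1  p9=0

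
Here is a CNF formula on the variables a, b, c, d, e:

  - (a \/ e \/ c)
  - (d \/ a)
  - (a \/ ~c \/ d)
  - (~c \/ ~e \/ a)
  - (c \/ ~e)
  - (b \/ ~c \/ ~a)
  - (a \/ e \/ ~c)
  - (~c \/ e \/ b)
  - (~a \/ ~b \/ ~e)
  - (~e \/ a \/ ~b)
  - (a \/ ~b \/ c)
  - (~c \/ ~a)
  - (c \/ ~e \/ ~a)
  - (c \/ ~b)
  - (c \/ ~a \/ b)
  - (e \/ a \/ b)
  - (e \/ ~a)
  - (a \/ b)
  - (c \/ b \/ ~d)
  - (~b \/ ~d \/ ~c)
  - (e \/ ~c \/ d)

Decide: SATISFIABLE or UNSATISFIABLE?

UNSATISFIABLE

a = True:
  propagation gives c=False, e=False; an empty clause results — contradiction.
a = False:
  propagation gives d=True, b=True, e=False, c=True; an empty clause results — contradiction.
Every branch closes, so no satisfying assignment exists.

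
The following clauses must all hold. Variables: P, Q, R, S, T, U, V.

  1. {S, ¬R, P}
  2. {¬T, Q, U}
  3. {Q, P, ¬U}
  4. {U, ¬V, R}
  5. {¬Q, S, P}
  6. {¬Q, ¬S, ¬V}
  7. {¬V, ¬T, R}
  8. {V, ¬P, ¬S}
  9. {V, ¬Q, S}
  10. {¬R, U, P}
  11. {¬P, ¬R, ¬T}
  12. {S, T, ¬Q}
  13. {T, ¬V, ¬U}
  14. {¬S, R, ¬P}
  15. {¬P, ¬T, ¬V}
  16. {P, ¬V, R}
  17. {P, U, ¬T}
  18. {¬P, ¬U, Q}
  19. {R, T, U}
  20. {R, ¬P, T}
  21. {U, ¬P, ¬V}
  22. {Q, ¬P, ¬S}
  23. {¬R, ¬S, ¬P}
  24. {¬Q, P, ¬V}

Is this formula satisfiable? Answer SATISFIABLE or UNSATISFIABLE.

SATISFIABLE

Branch on P: take P = False.
Set Q = True and propagate.
  then S is forced to True.
  then V is forced to False.
Try R = True.
  then U is forced to True.
T is now unconstrained; take T = True.
So P = False, Q = True, R = True, S = True, T = True, U = True, V = False is a satisfying assignment.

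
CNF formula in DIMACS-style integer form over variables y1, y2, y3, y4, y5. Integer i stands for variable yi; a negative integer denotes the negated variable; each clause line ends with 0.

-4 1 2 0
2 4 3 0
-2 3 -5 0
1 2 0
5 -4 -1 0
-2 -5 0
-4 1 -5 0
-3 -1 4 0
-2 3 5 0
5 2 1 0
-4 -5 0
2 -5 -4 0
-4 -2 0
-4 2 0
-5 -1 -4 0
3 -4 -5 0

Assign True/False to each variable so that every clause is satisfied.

Set y1 = False and propagate.
  then y2 is forced to True.
  then y5 is forced to False.
  then y3 is forced to True.
  then y4 is forced to False.
Every clause has at least one true literal under this assignment.

y1 = False, y2 = True, y3 = True, y4 = False, y5 = False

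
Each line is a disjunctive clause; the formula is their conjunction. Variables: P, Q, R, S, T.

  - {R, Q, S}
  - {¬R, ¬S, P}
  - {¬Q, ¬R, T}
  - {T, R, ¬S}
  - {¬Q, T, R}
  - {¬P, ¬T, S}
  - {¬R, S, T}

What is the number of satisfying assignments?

Case analysis on R and S:
  R=T, S=T: remaining (P,Q,T) ∈ {(T,F,F); (T,F,T); (T,T,T)} — 3.
  R=T, S=F: remaining (P,Q,T) ∈ {(F,F,T); (F,T,T)} — 2.
  R=F, S=T: remaining (P,Q,T) ∈ {(F,F,T); (F,T,T); (T,F,T); (T,T,T)} — 4.
  R=F, S=F: remaining (P,Q,T) ∈ {(F,T,T)} — 1.
Total: 3 + 2 + 4 + 1 = 10.

10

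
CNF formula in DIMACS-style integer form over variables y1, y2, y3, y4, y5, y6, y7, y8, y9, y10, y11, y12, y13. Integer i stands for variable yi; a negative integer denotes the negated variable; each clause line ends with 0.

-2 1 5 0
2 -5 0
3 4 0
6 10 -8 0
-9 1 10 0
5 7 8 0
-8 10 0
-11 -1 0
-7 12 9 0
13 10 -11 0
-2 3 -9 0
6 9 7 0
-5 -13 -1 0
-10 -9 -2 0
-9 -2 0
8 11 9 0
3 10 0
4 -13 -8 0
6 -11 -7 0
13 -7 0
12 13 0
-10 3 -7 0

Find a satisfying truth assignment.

y1=True, y2=False, y3=True, y4=True, y5=False, y6=True, y7=False, y8=True, y9=True, y10=True, y11=False, y12=True, y13=False

Check each clause:
  1. (y5 | y1 | ~y2) — y1 is true.
  2. (y2 | ~y5) — ~y5 is true.
  3. (y3 | y4) — y3 is true.
  4. (~y8 | y10 | y6) — y10 is true.
  5. (y10 | ~y9 | y1) — y1 is true.
  6. (y7 | y8 | y5) — y8 is true.
  7. (y10 | ~y8) — y10 is true.
  8. (~y1 | ~y11) — ~y11 is true.
  9. (~y7 | y12 | y9) — ~y7 is true.
  10. (y13 | y10 | ~y11) — y10 is true.
  11. (~y2 | y3 | ~y9) — y3 is true.
  12. (y7 | y6 | y9) — y9 is true.
  13. (~y1 | ~y13 | ~y5) — ~y13 is true.
  14. (~y2 | ~y9 | ~y10) — ~y2 is true.
  15. (~y9 | ~y2) — ~y2 is true.
  16. (y8 | y9 | y11) — y8 is true.
  17. (y3 | y10) — y10 is true.
  18. (~y8 | y4 | ~y13) — ~y13 is true.
  19. (~y7 | y6 | ~y11) — ~y7 is true.
  20. (y13 | ~y7) — ~y7 is true.
  21. (y12 | y13) — y12 is true.
  22. (~y10 | ~y7 | y3) — ~y7 is true.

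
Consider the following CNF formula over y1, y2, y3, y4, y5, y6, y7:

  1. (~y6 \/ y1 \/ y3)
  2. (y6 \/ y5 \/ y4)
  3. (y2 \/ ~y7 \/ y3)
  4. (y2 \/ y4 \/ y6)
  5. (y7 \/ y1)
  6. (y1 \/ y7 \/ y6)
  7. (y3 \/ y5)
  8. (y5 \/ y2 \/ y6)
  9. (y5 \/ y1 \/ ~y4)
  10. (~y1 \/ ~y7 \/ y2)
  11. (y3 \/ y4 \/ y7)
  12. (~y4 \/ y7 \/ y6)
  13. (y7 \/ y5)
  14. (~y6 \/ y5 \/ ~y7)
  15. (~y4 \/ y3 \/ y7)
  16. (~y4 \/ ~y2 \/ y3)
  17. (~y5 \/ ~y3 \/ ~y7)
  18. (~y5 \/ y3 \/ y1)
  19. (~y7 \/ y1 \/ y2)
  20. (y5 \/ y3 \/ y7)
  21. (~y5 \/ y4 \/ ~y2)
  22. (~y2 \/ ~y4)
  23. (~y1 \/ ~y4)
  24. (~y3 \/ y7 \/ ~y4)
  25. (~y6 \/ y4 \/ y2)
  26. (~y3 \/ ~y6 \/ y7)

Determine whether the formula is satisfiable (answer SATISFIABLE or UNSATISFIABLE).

UNSATISFIABLE

y7 = True:
  y2 = True:
    propagation gives y4=False, y5=False, y6=True; an empty clause results — contradiction.
  y2 = False:
    propagation gives y3=True, y1=False; an empty clause results — contradiction.
y7 = False:
  propagation gives y1=True, y5=True, y4=False, y3=True; an empty clause results — contradiction.
Every branch closes, so no satisfying assignment exists.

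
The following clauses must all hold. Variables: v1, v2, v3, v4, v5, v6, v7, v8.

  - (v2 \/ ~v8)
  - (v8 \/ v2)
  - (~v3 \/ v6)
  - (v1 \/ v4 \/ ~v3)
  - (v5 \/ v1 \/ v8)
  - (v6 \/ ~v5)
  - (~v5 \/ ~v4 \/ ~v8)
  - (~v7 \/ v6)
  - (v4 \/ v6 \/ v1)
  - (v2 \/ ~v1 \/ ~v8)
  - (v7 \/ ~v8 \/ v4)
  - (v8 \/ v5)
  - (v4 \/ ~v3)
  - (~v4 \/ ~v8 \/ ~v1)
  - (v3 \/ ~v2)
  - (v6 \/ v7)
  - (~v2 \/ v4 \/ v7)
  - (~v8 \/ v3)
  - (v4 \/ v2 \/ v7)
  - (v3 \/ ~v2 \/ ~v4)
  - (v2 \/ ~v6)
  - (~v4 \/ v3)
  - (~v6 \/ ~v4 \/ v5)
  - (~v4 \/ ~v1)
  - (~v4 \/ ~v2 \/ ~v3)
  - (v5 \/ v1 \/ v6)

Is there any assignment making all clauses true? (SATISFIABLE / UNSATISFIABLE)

UNSATISFIABLE

v4 = True:
  propagation gives v3=True, v6=True, v2=True; an empty clause results — contradiction.
v4 = False:
  propagation gives v3=False, v2=False, v8=False; an empty clause results — contradiction.
Every branch closes, so no satisfying assignment exists.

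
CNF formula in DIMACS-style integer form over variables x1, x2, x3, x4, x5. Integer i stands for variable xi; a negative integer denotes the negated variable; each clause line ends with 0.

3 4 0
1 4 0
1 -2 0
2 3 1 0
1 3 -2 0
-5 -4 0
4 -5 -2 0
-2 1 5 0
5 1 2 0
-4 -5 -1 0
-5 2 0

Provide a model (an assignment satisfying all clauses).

x1 = T, x2 = F, x3 = F, x4 = T, x5 = F

Check each clause:
  1. {x3, x4} — x4 is true.
  2. {x4, x1} — x1 is true.
  3. {x1, ¬x2} — x1 is true.
  4. {x2, x3, x1} — x1 is true.
  5. {¬x2, x3, x1} — x1 is true.
  6. {¬x4, ¬x5} — ¬x5 is true.
  7. {x4, ¬x2, ¬x5} — ¬x5 is true.
  8. {x1, x5, ¬x2} — x1 is true.
  9. {x1, x5, x2} — x1 is true.
  10. {¬x1, ¬x4, ¬x5} — ¬x5 is true.
  11. {x2, ¬x5} — ¬x5 is true.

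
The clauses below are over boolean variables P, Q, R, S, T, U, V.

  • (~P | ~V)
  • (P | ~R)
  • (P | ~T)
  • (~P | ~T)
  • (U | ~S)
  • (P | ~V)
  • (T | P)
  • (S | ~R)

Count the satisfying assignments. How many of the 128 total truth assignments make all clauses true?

8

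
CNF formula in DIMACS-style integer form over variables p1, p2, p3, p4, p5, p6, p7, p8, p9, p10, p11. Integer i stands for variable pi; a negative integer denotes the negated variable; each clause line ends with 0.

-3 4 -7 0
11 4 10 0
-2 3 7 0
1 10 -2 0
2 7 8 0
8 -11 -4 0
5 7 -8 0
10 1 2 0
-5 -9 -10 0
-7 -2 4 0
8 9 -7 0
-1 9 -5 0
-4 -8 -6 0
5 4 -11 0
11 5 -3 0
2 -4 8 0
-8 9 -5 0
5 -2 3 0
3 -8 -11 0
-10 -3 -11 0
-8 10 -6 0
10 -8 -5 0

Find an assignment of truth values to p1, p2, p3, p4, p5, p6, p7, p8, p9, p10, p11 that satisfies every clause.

p1=T, p2=F, p3=F, p4=F, p5=F, p6=F, p7=T, p8=F, p9=T, p10=T, p11=F

Check each clause:
  1. (~p7 | ~p3 | p4) — ~p3 is true.
  2. (p10 | p4 | p11) — p10 is true.
  3. (p3 | p7 | ~p2) — ~p2 is true.
  4. (~p2 | p10 | p1) — p1 is true.
  5. (p7 | p2 | p8) — p7 is true.
  6. (p8 | ~p11 | ~p4) — ~p4 is true.
  7. (p5 | p7 | ~p8) — ~p8 is true.
  8. (p2 | p10 | p1) — p1 is true.
  9. (~p10 | ~p5 | ~p9) — ~p5 is true.
  10. (~p7 | ~p2 | p4) — ~p2 is true.
  11. (~p7 | p8 | p9) — p9 is true.
  12. (~p5 | p9 | ~p1) — p9 is true.
  13. (~p6 | ~p4 | ~p8) — ~p8 is true.
  14. (p4 | ~p11 | p5) — ~p11 is true.
  15. (p5 | ~p3 | p11) — ~p3 is true.
  16. (~p4 | p2 | p8) — ~p4 is true.
  17. (p9 | ~p5 | ~p8) — ~p8 is true.
  18. (p3 | ~p2 | p5) — ~p2 is true.
  19. (p3 | ~p11 | ~p8) — ~p8 is true.
  20. (~p11 | ~p3 | ~p10) — ~p3 is true.
  21. (~p6 | p10 | ~p8) — ~p8 is true.
  22. (p10 | ~p5 | ~p8) — ~p8 is true.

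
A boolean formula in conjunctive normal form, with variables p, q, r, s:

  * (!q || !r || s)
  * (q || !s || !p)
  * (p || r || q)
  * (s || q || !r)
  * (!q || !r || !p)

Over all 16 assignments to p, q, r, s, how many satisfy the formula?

7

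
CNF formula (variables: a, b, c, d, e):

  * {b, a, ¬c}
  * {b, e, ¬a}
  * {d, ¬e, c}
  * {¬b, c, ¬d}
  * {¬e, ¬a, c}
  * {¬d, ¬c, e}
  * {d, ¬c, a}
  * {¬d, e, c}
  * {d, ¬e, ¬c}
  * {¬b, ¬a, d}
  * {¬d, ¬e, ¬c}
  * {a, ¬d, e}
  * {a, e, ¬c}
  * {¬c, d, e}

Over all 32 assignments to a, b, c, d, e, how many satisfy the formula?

3

Satisfying assignments:
  a=F b=F c=F d=F e=F
  a=F b=F c=F d=T e=T
  a=F b=T c=F d=F e=F
That's 3 in total.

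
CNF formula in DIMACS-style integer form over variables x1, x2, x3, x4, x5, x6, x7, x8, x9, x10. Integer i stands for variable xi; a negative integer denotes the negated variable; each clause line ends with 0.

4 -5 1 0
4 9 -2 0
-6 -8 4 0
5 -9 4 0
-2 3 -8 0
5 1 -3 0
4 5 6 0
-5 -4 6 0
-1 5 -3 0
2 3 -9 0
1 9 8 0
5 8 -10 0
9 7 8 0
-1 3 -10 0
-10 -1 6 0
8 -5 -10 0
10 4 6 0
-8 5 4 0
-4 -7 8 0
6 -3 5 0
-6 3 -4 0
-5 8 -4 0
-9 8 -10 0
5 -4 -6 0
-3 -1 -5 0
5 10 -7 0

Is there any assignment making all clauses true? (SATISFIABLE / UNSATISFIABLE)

SATISFIABLE

Branch on x1: take x1 = False.
Set x2 = False and propagate.
Branch on x3: take x3 = False.
  then x9 is forced to False.
  then x8 is forced to True.
The remaining clauses are satisfied by x4 = True, x5 = False, x6 = False, x7 = False, x10 = True.
So x1 = False, x2 = False, x3 = False, x4 = True, x5 = False, x6 = False, x7 = False, x8 = True, x9 = False, x10 = True is a satisfying assignment.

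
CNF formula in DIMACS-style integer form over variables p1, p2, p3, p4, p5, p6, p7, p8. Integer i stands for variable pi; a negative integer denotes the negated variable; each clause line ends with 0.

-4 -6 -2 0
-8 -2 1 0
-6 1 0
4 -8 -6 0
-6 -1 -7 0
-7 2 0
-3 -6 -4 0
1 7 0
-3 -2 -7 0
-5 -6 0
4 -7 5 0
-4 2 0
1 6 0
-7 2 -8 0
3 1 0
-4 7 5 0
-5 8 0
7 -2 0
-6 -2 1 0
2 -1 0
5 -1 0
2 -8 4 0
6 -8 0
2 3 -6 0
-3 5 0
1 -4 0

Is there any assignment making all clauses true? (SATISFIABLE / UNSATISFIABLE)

p2 = True:
  propagation gives p7=True, p3=False, p1=True, p6=False; an empty clause results — contradiction.
p2 = False:
  propagation gives p7=False, p1=True; an empty clause results — contradiction.
Every branch closes, so no satisfying assignment exists.

UNSATISFIABLE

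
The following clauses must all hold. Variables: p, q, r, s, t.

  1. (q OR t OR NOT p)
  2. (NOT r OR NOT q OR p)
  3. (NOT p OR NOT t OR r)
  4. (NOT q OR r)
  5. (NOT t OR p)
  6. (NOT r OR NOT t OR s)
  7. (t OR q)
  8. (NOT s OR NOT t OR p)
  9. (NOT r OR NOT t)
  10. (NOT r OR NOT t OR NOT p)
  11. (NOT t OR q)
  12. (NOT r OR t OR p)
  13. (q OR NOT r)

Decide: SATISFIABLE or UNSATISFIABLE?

SATISFIABLE

Branch on p: take p = True.
The remaining clauses are satisfied by q = True, r = True, s = True, t = False.
Every clause has at least one true literal under this assignment.
So p=1, q=1, r=1, s=1, t=0 is a satisfying assignment.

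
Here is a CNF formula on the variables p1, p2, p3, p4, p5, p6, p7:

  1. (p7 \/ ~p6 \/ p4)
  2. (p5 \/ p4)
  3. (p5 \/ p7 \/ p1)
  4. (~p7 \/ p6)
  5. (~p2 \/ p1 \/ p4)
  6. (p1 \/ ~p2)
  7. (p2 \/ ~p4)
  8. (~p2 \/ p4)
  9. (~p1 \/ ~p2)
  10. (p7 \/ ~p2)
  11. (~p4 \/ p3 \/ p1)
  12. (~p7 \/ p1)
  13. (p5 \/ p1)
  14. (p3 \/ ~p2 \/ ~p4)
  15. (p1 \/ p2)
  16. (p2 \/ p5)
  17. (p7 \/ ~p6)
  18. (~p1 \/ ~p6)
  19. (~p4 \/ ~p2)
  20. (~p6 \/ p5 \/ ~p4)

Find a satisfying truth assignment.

p3 occurs only positively in the remaining clauses — set p3 = True.
p5 occurs only positively in the remaining clauses — set p5 = True.
Set p1 = True and propagate.
  then p2 is forced to False.
  then p4 is forced to False.
  then p6 is forced to False.
  then p7 is forced to False.
Every clause has at least one true literal under this assignment.
Check each clause:
  1. (p7 \/ ~p6 \/ p4) — ~p6 is true.
  2. (p5 \/ p4) — p5 is true.
  3. (p7 \/ p1 \/ p5) — p1 is true.
  4. (~p7 \/ p6) — ~p7 is true.
  5. (~p2 \/ p1 \/ p4) — p1 is true.
  6. (~p2 \/ p1) — p1 is true.
  7. (~p4 \/ p2) — ~p4 is true.
  8. (~p2 \/ p4) — ~p2 is true.
  9. (~p1 \/ ~p2) — ~p2 is true.
  10. (p7 \/ ~p2) — ~p2 is true.
  11. (~p4 \/ p3 \/ p1) — p1 is true.
  12. (p1 \/ ~p7) — ~p7 is true.
  13. (p1 \/ p5) — p1 is true.
  14. (p3 \/ ~p4 \/ ~p2) — p3 is true.
  15. (p2 \/ p1) — p1 is true.
  16. (p2 \/ p5) — p5 is true.
  17. (p7 \/ ~p6) — ~p6 is true.
  18. (~p6 \/ ~p1) — ~p6 is true.
  19. (~p2 \/ ~p4) — ~p4 is true.
  20. (~p6 \/ ~p4 \/ p5) — ~p6 is true.

p1 = T, p2 = F, p3 = T, p4 = F, p5 = T, p6 = F, p7 = F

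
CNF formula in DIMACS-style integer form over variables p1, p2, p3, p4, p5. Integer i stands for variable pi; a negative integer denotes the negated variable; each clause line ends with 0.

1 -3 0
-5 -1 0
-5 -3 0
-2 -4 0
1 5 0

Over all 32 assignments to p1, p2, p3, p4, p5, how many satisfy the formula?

9

Split on p1, then p5.
  p1=1, p5=1: a clause becomes empty — 0.
  p1=1, p5=0: p3 free; 3 ways for (p2,p4) × 2^1 = 6.
  p1=0, p5=1: remaining (p2,p3,p4) ∈ {(0,0,0); (0,0,1); (1,0,0)} — 3.
  p1=0, p5=0: a clause becomes empty — 0.
Total: 0 + 6 + 3 + 0 = 9.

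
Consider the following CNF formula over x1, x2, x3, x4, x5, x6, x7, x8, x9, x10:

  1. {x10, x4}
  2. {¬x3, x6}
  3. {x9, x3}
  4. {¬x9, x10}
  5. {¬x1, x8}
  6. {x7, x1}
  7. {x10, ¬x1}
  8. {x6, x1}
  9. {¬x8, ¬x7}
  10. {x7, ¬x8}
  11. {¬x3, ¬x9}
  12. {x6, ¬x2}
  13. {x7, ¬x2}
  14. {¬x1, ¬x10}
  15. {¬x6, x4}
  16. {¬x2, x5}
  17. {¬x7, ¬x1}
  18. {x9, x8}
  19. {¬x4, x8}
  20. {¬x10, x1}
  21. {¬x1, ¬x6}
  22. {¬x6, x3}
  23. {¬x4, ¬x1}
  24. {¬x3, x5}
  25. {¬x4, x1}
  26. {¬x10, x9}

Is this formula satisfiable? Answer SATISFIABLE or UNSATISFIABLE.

UNSATISFIABLE

x1 = True:
  propagation gives x8=True, x10=True; an empty clause results — contradiction.
x1 = False:
  propagation gives x7=True, x6=True, x8=False, x4=True; an empty clause results — contradiction.
Every branch closes, so no satisfying assignment exists.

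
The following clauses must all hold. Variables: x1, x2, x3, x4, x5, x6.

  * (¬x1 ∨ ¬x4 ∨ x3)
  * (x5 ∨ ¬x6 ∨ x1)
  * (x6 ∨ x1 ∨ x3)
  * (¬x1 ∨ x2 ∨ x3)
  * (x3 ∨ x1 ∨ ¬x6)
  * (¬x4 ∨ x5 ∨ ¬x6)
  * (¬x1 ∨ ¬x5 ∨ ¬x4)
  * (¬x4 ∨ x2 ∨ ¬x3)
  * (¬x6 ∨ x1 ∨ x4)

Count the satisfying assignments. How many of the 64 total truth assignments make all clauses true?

20

Case analysis on x1 and x3:
  x1=T, x3=T: 9 of the 16 assignments to (x2,x4,x5,x6) work.
  x1=T, x3=F: remaining (x2,x4,x5,x6) ∈ {(T,F,F,F); (T,F,F,T); (T,F,T,F); (T,F,T,T)} — 4.
  x1=F, x3=T: 7 of the 16 assignments to (x2,x4,x5,x6) work.
  x1=F, x3=F: a clause becomes empty — 0.
Total: 9 + 4 + 7 + 0 = 20.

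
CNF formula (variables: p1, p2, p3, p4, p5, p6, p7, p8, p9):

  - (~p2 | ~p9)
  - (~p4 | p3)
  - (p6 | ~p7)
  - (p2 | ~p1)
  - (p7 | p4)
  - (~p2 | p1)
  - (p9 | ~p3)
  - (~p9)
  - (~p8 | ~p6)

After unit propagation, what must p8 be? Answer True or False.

(~p9) is a unit clause: p9 = False.
From (p9 | ~p3) and p9 = False: p3 = False.
In (~p4 | p3), p3 is now false; ~p4 must hold, so p4 = False.
In (p4 | p7), p4 is now false; p7 must hold, so p7 = True.
(~p7 | p6): since p7 = True, the clause reduces to (p6). p6 = True.
(~p8 | ~p6): since p6 = True, the clause reduces to (~p8). p8 = False.

False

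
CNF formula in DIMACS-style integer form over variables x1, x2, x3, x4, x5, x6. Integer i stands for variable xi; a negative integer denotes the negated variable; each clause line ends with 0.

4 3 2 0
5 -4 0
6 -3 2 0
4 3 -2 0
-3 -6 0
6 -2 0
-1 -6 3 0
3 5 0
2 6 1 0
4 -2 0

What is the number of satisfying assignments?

3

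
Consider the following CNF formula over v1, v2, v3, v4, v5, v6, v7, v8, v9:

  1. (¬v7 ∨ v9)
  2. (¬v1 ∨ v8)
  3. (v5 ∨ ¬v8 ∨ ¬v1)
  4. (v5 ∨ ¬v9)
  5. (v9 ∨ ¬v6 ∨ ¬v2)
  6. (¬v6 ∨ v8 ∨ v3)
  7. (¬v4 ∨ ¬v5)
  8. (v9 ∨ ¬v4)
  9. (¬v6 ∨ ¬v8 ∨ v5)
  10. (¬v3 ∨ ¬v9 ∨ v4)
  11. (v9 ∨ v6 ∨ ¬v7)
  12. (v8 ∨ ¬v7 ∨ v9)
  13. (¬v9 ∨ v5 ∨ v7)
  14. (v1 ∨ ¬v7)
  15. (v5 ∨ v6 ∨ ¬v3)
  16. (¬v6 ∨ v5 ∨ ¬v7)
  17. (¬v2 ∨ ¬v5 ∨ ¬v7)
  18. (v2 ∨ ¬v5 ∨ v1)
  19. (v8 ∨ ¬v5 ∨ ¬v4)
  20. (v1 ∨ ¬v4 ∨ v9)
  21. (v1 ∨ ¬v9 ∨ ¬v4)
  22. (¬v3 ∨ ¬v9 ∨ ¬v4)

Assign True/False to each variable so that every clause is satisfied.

v1=True, v2=False, v3=False, v4=False, v5=True, v6=True, v7=False, v8=True, v9=True

Try v1 = True.
  then v8 is forced to True.
  then v5 is forced to True.
  then v4 is forced to False.
The remaining clauses are satisfied by v2 = False, v3 = False, v6 = True, v7 = False, v9 = True.
Check each clause:
  1. (v9 ∨ ¬v7) — v9 is true.
  2. (¬v1 ∨ v8) — v8 is true.
  3. (¬v1 ∨ ¬v8 ∨ v5) — v5 is true.
  4. (v5 ∨ ¬v9) — v5 is true.
  5. (v9 ∨ ¬v6 ∨ ¬v2) — v9 is true.
  6. (v8 ∨ ¬v6 ∨ v3) — v8 is true.
  7. (¬v5 ∨ ¬v4) — ¬v4 is true.
  8. (v9 ∨ ¬v4) — v9 is true.
  9. (v5 ∨ ¬v8 ∨ ¬v6) — v5 is true.
  10. (¬v9 ∨ ¬v3 ∨ v4) — ¬v3 is true.
  11. (v9 ∨ v6 ∨ ¬v7) — v9 is true.
  12. (¬v7 ∨ v9 ∨ v8) — v8 is true.
  13. (v5 ∨ ¬v9 ∨ v7) — v5 is true.
  14. (v1 ∨ ¬v7) — v1 is true.
  15. (¬v3 ∨ v5 ∨ v6) — v5 is true.
  16. (¬v6 ∨ v5 ∨ ¬v7) — ¬v7 is true.
  17. (¬v5 ∨ ¬v7 ∨ ¬v2) — ¬v7 is true.
  18. (¬v5 ∨ v2 ∨ v1) — v1 is true.
  19. (¬v5 ∨ v8 ∨ ¬v4) — v8 is true.
  20. (¬v4 ∨ v9 ∨ v1) — v1 is true.
  21. (¬v4 ∨ v1 ∨ ¬v9) — v1 is true.
  22. (¬v3 ∨ ¬v9 ∨ ¬v4) — ¬v4 is true.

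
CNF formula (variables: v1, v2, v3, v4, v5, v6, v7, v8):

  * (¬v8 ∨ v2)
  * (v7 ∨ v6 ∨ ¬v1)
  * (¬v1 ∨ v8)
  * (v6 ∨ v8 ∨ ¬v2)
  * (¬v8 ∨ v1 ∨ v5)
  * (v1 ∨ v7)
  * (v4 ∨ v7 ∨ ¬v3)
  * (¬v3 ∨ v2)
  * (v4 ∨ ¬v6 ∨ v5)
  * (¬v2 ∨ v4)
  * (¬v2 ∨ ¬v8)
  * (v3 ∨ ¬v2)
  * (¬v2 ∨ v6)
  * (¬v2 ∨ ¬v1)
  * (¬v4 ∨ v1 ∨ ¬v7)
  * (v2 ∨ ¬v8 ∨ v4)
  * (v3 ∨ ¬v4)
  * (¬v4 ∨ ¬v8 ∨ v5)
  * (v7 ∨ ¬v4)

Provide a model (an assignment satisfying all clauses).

v1=False, v2=False, v3=False, v4=False, v5=False, v6=False, v7=True, v8=False

Branch on v1: take v1 = False.
  then v7 is forced to True.
  then v4 is forced to False.
  then v2 is forced to False.
  then v8 is forced to False.
  then v3 is forced to False.
The remaining clauses are satisfied by v5 = False, v6 = False.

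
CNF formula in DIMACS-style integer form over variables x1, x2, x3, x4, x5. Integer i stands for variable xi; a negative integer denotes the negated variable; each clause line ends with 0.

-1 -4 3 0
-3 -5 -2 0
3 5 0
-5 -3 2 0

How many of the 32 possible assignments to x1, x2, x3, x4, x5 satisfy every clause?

Case analysis on x3 and x5:
  x3=1, x5=1: a clause becomes empty — 0.
  x3=1, x5=0: x1, x2, x4 free → 2^3 = 8.
  x3=0, x5=1: x2 free; 3 ways for (x1,x4) × 2^1 = 6.
  x3=0, x5=0: a clause becomes empty — 0.
Total: 0 + 8 + 6 + 0 = 14.

14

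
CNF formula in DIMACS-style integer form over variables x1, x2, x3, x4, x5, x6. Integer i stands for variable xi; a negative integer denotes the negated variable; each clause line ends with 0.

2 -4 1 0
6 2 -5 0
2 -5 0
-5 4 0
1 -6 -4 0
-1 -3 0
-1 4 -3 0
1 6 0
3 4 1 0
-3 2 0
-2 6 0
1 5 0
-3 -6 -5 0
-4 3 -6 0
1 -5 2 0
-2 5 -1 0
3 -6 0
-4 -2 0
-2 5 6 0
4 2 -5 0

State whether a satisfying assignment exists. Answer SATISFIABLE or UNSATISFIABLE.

Try x1 = True.
  then x3 is forced to False.
  then x6 is forced to False.
  then x2 is forced to False.
  then x5 is forced to False.
x4 is now unconstrained; take x4 = False.
So x1 = True  x2 = False  x3 = False  x4 = False  x5 = False  x6 = False is a satisfying assignment.

SATISFIABLE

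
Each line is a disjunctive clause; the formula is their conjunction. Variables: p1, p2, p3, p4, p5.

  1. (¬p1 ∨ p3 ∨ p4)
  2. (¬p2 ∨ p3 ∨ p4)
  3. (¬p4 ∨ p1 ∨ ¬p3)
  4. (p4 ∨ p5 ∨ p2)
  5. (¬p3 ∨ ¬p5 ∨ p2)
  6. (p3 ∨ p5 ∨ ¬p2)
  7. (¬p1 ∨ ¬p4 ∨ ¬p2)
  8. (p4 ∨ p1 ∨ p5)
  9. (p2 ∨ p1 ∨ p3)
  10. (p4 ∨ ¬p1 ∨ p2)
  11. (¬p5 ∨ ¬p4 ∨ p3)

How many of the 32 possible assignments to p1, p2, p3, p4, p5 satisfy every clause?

5

The models are:
  p1=F p2=T p3=T p4=F p5=T
  p1=T p2=F p3=F p4=T p5=F
  p1=T p2=F p3=T p4=T p5=F
  p1=T p2=T p3=T p4=F p5=F
  p1=T p2=T p3=T p4=F p5=T
That's 5 in total.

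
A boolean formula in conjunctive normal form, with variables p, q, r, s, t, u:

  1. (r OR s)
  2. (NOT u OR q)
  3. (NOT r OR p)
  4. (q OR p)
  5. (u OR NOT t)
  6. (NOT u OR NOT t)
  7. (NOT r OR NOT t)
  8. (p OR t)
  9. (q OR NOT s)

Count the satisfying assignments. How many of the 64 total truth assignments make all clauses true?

The models are:
  p=T q=F r=T s=F t=F u=F
  p=T q=T r=F s=T t=F u=F
  p=T q=T r=F s=T t=F u=T
  p=T q=T r=T s=F t=F u=F
  p=T q=T r=T s=F t=F u=T
  p=T q=T r=T s=T t=F u=F
  p=T q=T r=T s=T t=F u=T
That's 7 in total.

7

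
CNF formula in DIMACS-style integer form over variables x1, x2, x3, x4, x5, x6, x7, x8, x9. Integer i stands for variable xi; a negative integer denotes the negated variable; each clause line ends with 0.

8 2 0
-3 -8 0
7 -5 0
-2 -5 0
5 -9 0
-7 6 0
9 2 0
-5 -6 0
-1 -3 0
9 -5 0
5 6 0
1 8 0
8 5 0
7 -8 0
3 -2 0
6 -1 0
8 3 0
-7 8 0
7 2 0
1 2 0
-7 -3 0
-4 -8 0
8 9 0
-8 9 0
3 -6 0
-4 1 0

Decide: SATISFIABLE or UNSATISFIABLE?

UNSATISFIABLE

x8 = True:
  propagation gives x3=False, x7=True, x6=True; an empty clause results — contradiction.
x8 = False:
  propagation gives x2=True, x5=False; an empty clause results — contradiction.
Every branch closes, so no satisfying assignment exists.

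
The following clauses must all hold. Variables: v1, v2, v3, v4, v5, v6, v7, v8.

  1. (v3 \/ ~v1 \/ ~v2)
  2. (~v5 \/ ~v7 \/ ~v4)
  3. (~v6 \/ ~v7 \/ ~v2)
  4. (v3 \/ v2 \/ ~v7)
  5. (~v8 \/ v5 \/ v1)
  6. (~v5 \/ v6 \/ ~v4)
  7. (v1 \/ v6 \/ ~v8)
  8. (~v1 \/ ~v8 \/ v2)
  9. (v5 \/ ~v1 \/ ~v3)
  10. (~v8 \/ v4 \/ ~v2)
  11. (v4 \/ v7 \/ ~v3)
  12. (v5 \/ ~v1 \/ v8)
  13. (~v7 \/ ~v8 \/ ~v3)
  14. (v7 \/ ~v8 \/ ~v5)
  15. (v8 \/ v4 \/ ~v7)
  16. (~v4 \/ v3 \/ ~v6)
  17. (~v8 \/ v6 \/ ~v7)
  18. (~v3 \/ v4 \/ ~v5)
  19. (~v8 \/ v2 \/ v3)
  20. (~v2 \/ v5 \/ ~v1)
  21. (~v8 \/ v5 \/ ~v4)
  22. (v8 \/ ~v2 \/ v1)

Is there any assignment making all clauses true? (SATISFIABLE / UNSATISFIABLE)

Branch on v1: take v1 = False.
Branch on v2: take v2 = False.
The remaining clauses are satisfied by v3 = False, v4 = False, v5 = False, v6 = False, v7 = False, v8 = False.
Every clause has at least one true literal under this assignment.
So v1 = False, v2 = False, v3 = False, v4 = False, v5 = False, v6 = False, v7 = False, v8 = False is a satisfying assignment.

SATISFIABLE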